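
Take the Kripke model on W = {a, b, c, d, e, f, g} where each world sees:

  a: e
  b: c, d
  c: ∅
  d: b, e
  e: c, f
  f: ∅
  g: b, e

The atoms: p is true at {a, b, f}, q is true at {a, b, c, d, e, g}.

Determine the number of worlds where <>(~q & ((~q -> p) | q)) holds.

a: successors {e}; ~q & ((~q -> p) | q) there: e:F. ✗
b: successors {c, d}; ~q & ((~q -> p) | q) there: c:F, d:F. ✗
c: no successors, so <>(~q & ((~q -> p) | q)) fails. ✗
d: successors {b, e}; ~q & ((~q -> p) | q) there: b:F, e:F. ✗
e: successors {c, f}; ~q & ((~q -> p) | q) there: c:F, f:T. ✓
f: no successors, so <>(~q & ((~q -> p) | q)) fails. ✗
g: successors {b, e}; ~q & ((~q -> p) | q) there: b:F, e:F. ✗
Satisfying worlds: {e}.

1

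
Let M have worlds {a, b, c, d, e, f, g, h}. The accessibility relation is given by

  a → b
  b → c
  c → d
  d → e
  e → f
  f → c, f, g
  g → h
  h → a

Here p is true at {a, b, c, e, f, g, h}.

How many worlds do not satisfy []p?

1

a: successors {b}; p there: b:T. ✓
b: successors {c}; p there: c:T. ✓
c: successors {d}; p there: d:F. ✗
d: successors {e}; p there: e:T. ✓
e: successors {f}; p there: f:T. ✓
f: successors {c, f, g}; p there: c:T, f:T, g:T. ✓
g: successors {h}; p there: h:T. ✓
h: successors {a}; p there: a:T. ✓
Satisfying worlds: {a, b, d, e, f, g, h}.
So []p fails at the other 1 world.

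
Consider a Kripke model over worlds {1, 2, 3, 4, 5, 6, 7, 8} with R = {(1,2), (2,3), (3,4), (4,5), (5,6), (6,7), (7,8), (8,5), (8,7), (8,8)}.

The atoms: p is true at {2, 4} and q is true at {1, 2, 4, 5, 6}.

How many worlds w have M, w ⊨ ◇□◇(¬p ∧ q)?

1: successors {2}; □◇(¬p ∧ q) there: 2:F. ✗
2: successors {3}; □◇(¬p ∧ q) there: 3:T. ✓
3: successors {4}; □◇(¬p ∧ q) there: 4:T. ✓
4: successors {5}; □◇(¬p ∧ q) there: 5:F. ✗
5: successors {6}; □◇(¬p ∧ q) there: 6:F. ✗
6: successors {7}; □◇(¬p ∧ q) there: 7:T. ✓
7: successors {8}; □◇(¬p ∧ q) there: 8:F. ✗
8: successors {5, 7, 8}; □◇(¬p ∧ q) there: 5:F, 7:T, 8:F. ✓
Satisfying worlds: {2, 3, 6, 8}.

4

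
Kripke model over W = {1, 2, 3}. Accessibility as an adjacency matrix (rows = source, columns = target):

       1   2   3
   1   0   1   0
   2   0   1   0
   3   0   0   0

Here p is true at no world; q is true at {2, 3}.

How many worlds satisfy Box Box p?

1

1: successors {2}; Box p there: 2:F. ✗
2: successors {2}; Box p there: 2:F. ✗
3: no successors, so Box Box p holds vacuously. ✓
Satisfying worlds: {3}.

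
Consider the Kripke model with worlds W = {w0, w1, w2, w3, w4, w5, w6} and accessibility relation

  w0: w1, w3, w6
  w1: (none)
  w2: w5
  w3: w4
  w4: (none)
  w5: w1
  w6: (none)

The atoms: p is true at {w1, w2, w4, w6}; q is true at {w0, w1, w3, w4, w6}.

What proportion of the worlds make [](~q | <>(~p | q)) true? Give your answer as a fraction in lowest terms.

4/7

w0: successors {w1, w3, w6}; ~q | <>(~p | q) there: w1:F, w3:T, w6:F. ✗
w1: no successors, so [](~q | <>(~p | q)) holds vacuously. ✓
w2: successors {w5}; ~q | <>(~p | q) there: w5:T. ✓
w3: successors {w4}; ~q | <>(~p | q) there: w4:F. ✗
w4: no successors, so [](~q | <>(~p | q)) holds vacuously. ✓
w5: successors {w1}; ~q | <>(~p | q) there: w1:F. ✗
w6: no successors, so [](~q | <>(~p | q)) holds vacuously. ✓
That's 4 of 7 worlds, so 4/7.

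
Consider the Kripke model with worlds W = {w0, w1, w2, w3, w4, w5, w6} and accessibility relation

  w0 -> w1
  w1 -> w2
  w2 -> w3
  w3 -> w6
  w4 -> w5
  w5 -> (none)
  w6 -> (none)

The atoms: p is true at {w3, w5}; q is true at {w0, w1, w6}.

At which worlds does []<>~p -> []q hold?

{w0, w1, w3, w4, w5, w6}

w0: []<>~p is T, []q is T. ✓
w1: []<>~p is F, []q is F. ✓
w2: []<>~p is T, []q is F. ✗
w3: []<>~p is F, []q is T. ✓
w4: []<>~p is F, []q is F. ✓
w5: []<>~p is T, []q is T. ✓
w6: []<>~p is T, []q is T. ✓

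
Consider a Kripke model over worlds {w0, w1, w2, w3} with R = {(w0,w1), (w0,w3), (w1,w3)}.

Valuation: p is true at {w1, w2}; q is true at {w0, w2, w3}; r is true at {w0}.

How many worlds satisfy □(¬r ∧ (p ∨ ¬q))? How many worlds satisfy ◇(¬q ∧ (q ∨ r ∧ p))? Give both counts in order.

2 and 0

For □(¬r ∧ (p ∨ ¬q)):
w0: successors {w1, w3}; ¬r ∧ (p ∨ ¬q) there: w1:T, w3:F. ✗
w1: successors {w3}; ¬r ∧ (p ∨ ¬q) there: w3:F. ✗
w2: no successors, so □(¬r ∧ (p ∨ ¬q)) holds vacuously. ✓
w3: no successors, so □(¬r ∧ (p ∨ ¬q)) holds vacuously. ✓
— 2 worlds.
For ◇(¬q ∧ (q ∨ r ∧ p)):
w0: successors {w1, w3}; ¬q ∧ (q ∨ r ∧ p) there: w1:F, w3:F. ✗
w1: successors {w3}; ¬q ∧ (q ∨ r ∧ p) there: w3:F. ✗
w2: no successors, so ◇(¬q ∧ (q ∨ r ∧ p)) fails. ✗
w3: no successors, so ◇(¬q ∧ (q ∨ r ∧ p)) fails. ✗
— 0 worlds.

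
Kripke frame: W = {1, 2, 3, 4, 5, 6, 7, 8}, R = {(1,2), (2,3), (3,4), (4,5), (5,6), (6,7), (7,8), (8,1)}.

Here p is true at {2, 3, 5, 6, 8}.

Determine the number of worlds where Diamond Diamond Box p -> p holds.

7

1: Diamond Diamond Box p is F, p is F. ✓
2: Diamond Diamond Box p is T, p is T. ✓
3: Diamond Diamond Box p is T, p is T. ✓
4: Diamond Diamond Box p is F, p is F. ✓
5: Diamond Diamond Box p is T, p is T. ✓
6: Diamond Diamond Box p is F, p is T. ✓
7: Diamond Diamond Box p is T, p is F. ✗
8: Diamond Diamond Box p is T, p is T. ✓
Satisfying worlds: {1, 2, 3, 4, 5, 6, 8}.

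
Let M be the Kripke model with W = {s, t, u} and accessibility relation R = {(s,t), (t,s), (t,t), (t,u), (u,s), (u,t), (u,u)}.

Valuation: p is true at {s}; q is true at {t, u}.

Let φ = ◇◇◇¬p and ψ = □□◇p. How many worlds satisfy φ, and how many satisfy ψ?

3 and 0

For ◇◇◇¬p:
s: successors {t}; ◇◇¬p there: t:T. ✓
t: successors {s, t, u}; ◇◇¬p there: s:T, t:T, u:T. ✓
u: successors {s, t, u}; ◇◇¬p there: s:T, t:T, u:T. ✓
— 3 worlds.
For □□◇p:
s: successors {t}; □◇p there: t:F. ✗
t: successors {s, t, u}; □◇p there: s:T, t:F, u:F. ✗
u: successors {s, t, u}; □◇p there: s:T, t:F, u:F. ✗
— 0 worlds.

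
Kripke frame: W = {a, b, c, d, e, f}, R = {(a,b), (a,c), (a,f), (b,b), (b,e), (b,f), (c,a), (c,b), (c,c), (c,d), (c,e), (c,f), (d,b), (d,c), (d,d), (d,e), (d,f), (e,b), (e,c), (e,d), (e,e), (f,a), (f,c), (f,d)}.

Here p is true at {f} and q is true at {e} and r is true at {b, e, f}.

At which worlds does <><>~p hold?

{a, b, c, d, e, f}

a: successors {b, c, f}; <>~p there: b:T, c:T, f:T. ✓
b: successors {b, e, f}; <>~p there: b:T, e:T, f:T. ✓
c: successors {a, b, c, d, e, f}; <>~p there: a:T, b:T, c:T, d:T, e:T, f:T. ✓
d: successors {b, c, d, e, f}; <>~p there: b:T, c:T, d:T, e:T, f:T. ✓
e: successors {b, c, d, e}; <>~p there: b:T, c:T, d:T, e:T. ✓
f: successors {a, c, d}; <>~p there: a:T, c:T, d:T. ✓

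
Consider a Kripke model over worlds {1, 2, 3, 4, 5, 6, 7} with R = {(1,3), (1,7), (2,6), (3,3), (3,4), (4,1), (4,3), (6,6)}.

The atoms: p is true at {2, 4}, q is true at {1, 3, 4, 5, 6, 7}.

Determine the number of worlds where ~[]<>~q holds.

1: []<>~q is F. ✓
2: []<>~q is F. ✓
3: []<>~q is F. ✓
4: []<>~q is F. ✓
5: []<>~q is T. ✗
6: []<>~q is F. ✓
7: []<>~q is T. ✗
Satisfying worlds: {1, 2, 3, 4, 6}.

5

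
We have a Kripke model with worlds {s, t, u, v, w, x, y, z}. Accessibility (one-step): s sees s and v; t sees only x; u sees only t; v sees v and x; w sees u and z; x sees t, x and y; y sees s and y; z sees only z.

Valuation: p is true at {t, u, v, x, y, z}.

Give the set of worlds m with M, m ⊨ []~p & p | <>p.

s: []~p & p is F, <>p is T. ✓
t: []~p & p is F, <>p is T. ✓
u: []~p & p is F, <>p is T. ✓
v: []~p & p is F, <>p is T. ✓
w: []~p & p is F, <>p is T. ✓
x: []~p & p is F, <>p is T. ✓
y: []~p & p is F, <>p is T. ✓
z: []~p & p is F, <>p is T. ✓

{s, t, u, v, w, x, y, z}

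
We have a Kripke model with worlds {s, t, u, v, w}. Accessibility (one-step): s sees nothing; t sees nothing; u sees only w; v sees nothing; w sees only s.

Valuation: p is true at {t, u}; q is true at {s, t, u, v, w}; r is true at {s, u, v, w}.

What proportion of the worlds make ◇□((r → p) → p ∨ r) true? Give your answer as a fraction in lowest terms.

s: no successors, so ◇□((r → p) → p ∨ r) fails. ✗
t: no successors, so ◇□((r → p) → p ∨ r) fails. ✗
u: successors {w}; □((r → p) → p ∨ r) there: w:T. ✓
v: no successors, so ◇□((r → p) → p ∨ r) fails. ✗
w: successors {s}; □((r → p) → p ∨ r) there: s:T. ✓
That's 2 of 5 worlds, so 2/5.

2/5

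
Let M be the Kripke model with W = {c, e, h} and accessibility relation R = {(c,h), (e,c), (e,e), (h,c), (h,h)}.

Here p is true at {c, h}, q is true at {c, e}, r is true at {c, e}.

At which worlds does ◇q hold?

{e, h}

c: successors {h}; q there: h:F. ✗
e: successors {c, e}; q there: c:T, e:T. ✓
h: successors {c, h}; q there: c:T, h:F. ✓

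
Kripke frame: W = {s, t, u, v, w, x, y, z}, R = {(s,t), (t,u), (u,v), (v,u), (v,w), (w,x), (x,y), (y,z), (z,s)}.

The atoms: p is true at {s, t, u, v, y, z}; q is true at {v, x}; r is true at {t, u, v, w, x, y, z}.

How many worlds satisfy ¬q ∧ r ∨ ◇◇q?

6

s: ¬q ∧ r is F, ◇◇q is F. ✗
t: ¬q ∧ r is T, ◇◇q is T. ✓
u: ¬q ∧ r is T, ◇◇q is F. ✓
v: ¬q ∧ r is F, ◇◇q is T. ✓
w: ¬q ∧ r is T, ◇◇q is F. ✓
x: ¬q ∧ r is F, ◇◇q is F. ✗
y: ¬q ∧ r is T, ◇◇q is F. ✓
z: ¬q ∧ r is T, ◇◇q is F. ✓
Satisfying worlds: {t, u, v, w, y, z}.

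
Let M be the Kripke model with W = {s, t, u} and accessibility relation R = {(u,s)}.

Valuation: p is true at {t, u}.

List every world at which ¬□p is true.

s: □p is T. ✗
t: □p is T. ✗
u: □p is F. ✓

{u}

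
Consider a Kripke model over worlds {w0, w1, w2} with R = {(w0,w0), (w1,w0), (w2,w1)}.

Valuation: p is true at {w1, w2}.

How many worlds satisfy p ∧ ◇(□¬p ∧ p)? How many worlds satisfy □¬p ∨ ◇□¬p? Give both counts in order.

For p ∧ ◇(□¬p ∧ p):
w0: p is F, ◇(□¬p ∧ p) is F. ✗
w1: p is T, ◇(□¬p ∧ p) is F. ✗
w2: p is T, ◇(□¬p ∧ p) is T. ✓
— 1 world.
For □¬p ∨ ◇□¬p:
w0: □¬p is T, ◇□¬p is T. ✓
w1: □¬p is T, ◇□¬p is T. ✓
w2: □¬p is F, ◇□¬p is T. ✓
— 3 worlds.

1 and 3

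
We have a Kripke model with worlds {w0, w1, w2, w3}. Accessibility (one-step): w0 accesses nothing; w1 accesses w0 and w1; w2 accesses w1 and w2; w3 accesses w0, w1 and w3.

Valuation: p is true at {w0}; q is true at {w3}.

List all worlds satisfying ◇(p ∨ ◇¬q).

w0: no successors, so ◇(p ∨ ◇¬q) fails. ✗
w1: successors {w0, w1}; p ∨ ◇¬q there: w0:T, w1:T. ✓
w2: successors {w1, w2}; p ∨ ◇¬q there: w1:T, w2:T. ✓
w3: successors {w0, w1, w3}; p ∨ ◇¬q there: w0:T, w1:T, w3:T. ✓

{w1, w2, w3}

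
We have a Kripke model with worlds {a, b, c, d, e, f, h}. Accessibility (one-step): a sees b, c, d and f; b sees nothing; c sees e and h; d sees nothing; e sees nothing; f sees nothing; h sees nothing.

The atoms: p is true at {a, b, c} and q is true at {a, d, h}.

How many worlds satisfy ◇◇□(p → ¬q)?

a: successors {b, c, d, f}; ◇□(p → ¬q) there: b:F, c:T, d:F, f:F. ✓
b: no successors, so ◇◇□(p → ¬q) fails. ✗
c: successors {e, h}; ◇□(p → ¬q) there: e:F, h:F. ✗
d: no successors, so ◇◇□(p → ¬q) fails. ✗
e: no successors, so ◇◇□(p → ¬q) fails. ✗
f: no successors, so ◇◇□(p → ¬q) fails. ✗
h: no successors, so ◇◇□(p → ¬q) fails. ✗
Satisfying worlds: {a}.

1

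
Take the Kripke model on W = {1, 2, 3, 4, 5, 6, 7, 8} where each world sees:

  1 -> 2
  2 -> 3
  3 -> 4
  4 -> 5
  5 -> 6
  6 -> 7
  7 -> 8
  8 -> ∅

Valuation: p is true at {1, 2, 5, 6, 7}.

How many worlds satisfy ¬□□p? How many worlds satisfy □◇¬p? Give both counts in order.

3 and 4

For ¬□□p:
1: □□p is F. ✓
2: □□p is F. ✓
3: □□p is T. ✗
4: □□p is T. ✗
5: □□p is T. ✗
6: □□p is F. ✓
7: □□p is T. ✗
8: □□p is T. ✗
— 3 worlds.
For □◇¬p:
1: successors {2}; ◇¬p there: 2:T. ✓
2: successors {3}; ◇¬p there: 3:T. ✓
3: successors {4}; ◇¬p there: 4:F. ✗
4: successors {5}; ◇¬p there: 5:F. ✗
5: successors {6}; ◇¬p there: 6:F. ✗
6: successors {7}; ◇¬p there: 7:T. ✓
7: successors {8}; ◇¬p there: 8:F. ✗
8: no successors, so □◇¬p holds vacuously. ✓
— 4 worlds.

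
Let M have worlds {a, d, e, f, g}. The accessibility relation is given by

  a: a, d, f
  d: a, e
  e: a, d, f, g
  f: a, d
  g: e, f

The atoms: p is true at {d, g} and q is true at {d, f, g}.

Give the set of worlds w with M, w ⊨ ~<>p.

{d, g}

a: <>p is T. ✗
d: <>p is F. ✓
e: <>p is T. ✗
f: <>p is T. ✗
g: <>p is F. ✓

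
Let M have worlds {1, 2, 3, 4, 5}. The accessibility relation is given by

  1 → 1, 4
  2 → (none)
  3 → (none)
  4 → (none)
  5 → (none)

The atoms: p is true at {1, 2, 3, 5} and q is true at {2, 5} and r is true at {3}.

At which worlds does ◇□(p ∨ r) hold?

1: successors {1, 4}; □(p ∨ r) there: 1:F, 4:T. ✓
2: no successors, so ◇□(p ∨ r) fails. ✗
3: no successors, so ◇□(p ∨ r) fails. ✗
4: no successors, so ◇□(p ∨ r) fails. ✗
5: no successors, so ◇□(p ∨ r) fails. ✗

{1}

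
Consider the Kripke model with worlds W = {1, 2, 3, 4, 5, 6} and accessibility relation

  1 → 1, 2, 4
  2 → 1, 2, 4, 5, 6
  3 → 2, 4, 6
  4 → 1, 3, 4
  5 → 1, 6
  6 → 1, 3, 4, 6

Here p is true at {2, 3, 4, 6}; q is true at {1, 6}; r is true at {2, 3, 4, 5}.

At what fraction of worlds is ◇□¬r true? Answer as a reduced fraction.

1: successors {1, 2, 4}; □¬r there: 1:F, 2:F, 4:F. ✗
2: successors {1, 2, 4, 5, 6}; □¬r there: 1:F, 2:F, 4:F, 5:T, 6:F. ✓
3: successors {2, 4, 6}; □¬r there: 2:F, 4:F, 6:F. ✗
4: successors {1, 3, 4}; □¬r there: 1:F, 3:F, 4:F. ✗
5: successors {1, 6}; □¬r there: 1:F, 6:F. ✗
6: successors {1, 3, 4, 6}; □¬r there: 1:F, 3:F, 4:F, 6:F. ✗
That's 1 of 6 worlds, so 1/6.

1/6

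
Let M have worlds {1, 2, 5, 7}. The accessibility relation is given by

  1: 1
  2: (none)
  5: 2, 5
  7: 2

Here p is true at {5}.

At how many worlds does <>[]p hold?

2

1: successors {1}; []p there: 1:F. ✗
2: no successors, so <>[]p fails. ✗
5: successors {2, 5}; []p there: 2:T, 5:F. ✓
7: successors {2}; []p there: 2:T. ✓
Satisfying worlds: {5, 7}.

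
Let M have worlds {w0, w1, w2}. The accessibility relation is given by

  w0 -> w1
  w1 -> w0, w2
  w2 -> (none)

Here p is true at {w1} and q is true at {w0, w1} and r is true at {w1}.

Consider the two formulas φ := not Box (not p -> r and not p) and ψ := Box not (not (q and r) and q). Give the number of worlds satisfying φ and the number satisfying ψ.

1 and 2

For not Box (not p -> r and not p):
w0: Box (not p -> r and not p) is T. ✗
w1: Box (not p -> r and not p) is F. ✓
w2: Box (not p -> r and not p) is T. ✗
— 1 world.
For Box not (not (q and r) and q):
w0: successors {w1}; not (not (q and r) and q) there: w1:T. ✓
w1: successors {w0, w2}; not (not (q and r) and q) there: w0:F, w2:T. ✗
w2: no successors, so Box not (not (q and r) and q) holds vacuously. ✓
— 2 worlds.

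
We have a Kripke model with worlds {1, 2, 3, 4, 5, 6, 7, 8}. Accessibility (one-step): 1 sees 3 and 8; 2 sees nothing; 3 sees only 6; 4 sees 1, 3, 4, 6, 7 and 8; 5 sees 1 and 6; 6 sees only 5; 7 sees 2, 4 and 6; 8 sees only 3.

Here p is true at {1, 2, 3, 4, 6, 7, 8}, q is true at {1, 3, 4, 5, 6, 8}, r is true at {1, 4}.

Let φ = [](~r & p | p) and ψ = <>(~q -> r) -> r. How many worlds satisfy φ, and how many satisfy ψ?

7 and 3

For [](~r & p | p):
1: successors {3, 8}; ~r & p | p there: 3:T, 8:T. ✓
2: no successors, so [](~r & p | p) holds vacuously. ✓
3: successors {6}; ~r & p | p there: 6:T. ✓
4: successors {1, 3, 4, 6, 7, 8}; ~r & p | p there: 1:T, 3:T, 4:T, 6:T, 7:T, 8:T. ✓
5: successors {1, 6}; ~r & p | p there: 1:T, 6:T. ✓
6: successors {5}; ~r & p | p there: 5:F. ✗
7: successors {2, 4, 6}; ~r & p | p there: 2:T, 4:T, 6:T. ✓
8: successors {3}; ~r & p | p there: 3:T. ✓
— 7 worlds.
For <>(~q -> r) -> r:
1: <>(~q -> r) is T, r is T. ✓
2: <>(~q -> r) is F, r is F. ✓
3: <>(~q -> r) is T, r is F. ✗
4: <>(~q -> r) is T, r is T. ✓
5: <>(~q -> r) is T, r is F. ✗
6: <>(~q -> r) is T, r is F. ✗
7: <>(~q -> r) is T, r is F. ✗
8: <>(~q -> r) is T, r is F. ✗
— 3 worlds.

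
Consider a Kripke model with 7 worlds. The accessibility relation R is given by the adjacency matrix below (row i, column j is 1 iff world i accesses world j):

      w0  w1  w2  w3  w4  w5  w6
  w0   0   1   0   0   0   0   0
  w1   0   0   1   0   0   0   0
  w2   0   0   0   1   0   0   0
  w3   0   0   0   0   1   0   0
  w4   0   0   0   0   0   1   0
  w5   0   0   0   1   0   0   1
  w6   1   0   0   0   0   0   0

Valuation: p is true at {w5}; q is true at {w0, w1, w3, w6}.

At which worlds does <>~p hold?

{w0, w1, w2, w3, w5, w6}

w0: successors {w1}; ~p there: w1:T. ✓
w1: successors {w2}; ~p there: w2:T. ✓
w2: successors {w3}; ~p there: w3:T. ✓
w3: successors {w4}; ~p there: w4:T. ✓
w4: successors {w5}; ~p there: w5:F. ✗
w5: successors {w3, w6}; ~p there: w3:T, w6:T. ✓
w6: successors {w0}; ~p there: w0:T. ✓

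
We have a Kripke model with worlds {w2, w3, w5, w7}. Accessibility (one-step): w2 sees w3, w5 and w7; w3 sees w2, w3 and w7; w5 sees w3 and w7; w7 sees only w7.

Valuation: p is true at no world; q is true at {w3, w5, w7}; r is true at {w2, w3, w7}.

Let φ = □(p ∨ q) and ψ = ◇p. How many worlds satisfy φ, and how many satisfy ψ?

3 and 0

For □(p ∨ q):
w2: successors {w3, w5, w7}; p ∨ q there: w3:T, w5:T, w7:T. ✓
w3: successors {w2, w3, w7}; p ∨ q there: w2:F, w3:T, w7:T. ✗
w5: successors {w3, w7}; p ∨ q there: w3:T, w7:T. ✓
w7: successors {w7}; p ∨ q there: w7:T. ✓
— 3 worlds.
For ◇p:
w2: successors {w3, w5, w7}; p there: w3:F, w5:F, w7:F. ✗
w3: successors {w2, w3, w7}; p there: w2:F, w3:F, w7:F. ✗
w5: successors {w3, w7}; p there: w3:F, w7:F. ✗
w7: successors {w7}; p there: w7:F. ✗
— 0 worlds.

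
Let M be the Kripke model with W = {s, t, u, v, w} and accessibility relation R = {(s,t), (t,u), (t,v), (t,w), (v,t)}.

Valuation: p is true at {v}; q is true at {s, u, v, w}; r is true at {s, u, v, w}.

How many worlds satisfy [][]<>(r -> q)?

s: successors {t}; []<>(r -> q) there: t:F. ✗
t: successors {u, v, w}; []<>(r -> q) there: u:T, v:T, w:T. ✓
u: no successors, so [][]<>(r -> q) holds vacuously. ✓
v: successors {t}; []<>(r -> q) there: t:F. ✗
w: no successors, so [][]<>(r -> q) holds vacuously. ✓
Satisfying worlds: {t, u, w}.

3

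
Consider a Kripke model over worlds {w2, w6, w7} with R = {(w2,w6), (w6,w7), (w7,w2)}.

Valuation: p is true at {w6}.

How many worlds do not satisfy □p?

w2: successors {w6}; p there: w6:T. ✓
w6: successors {w7}; p there: w7:F. ✗
w7: successors {w2}; p there: w2:F. ✗
Satisfying worlds: {w2}.
So □p fails at the other 2 worlds.

2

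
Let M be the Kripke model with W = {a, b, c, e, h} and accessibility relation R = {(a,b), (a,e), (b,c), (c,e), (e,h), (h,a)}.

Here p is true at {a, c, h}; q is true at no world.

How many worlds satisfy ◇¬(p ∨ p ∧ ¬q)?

2

a: successors {b, e}; ¬(p ∨ p ∧ ¬q) there: b:T, e:T. ✓
b: successors {c}; ¬(p ∨ p ∧ ¬q) there: c:F. ✗
c: successors {e}; ¬(p ∨ p ∧ ¬q) there: e:T. ✓
e: successors {h}; ¬(p ∨ p ∧ ¬q) there: h:F. ✗
h: successors {a}; ¬(p ∨ p ∧ ¬q) there: a:F. ✗
Satisfying worlds: {a, c}.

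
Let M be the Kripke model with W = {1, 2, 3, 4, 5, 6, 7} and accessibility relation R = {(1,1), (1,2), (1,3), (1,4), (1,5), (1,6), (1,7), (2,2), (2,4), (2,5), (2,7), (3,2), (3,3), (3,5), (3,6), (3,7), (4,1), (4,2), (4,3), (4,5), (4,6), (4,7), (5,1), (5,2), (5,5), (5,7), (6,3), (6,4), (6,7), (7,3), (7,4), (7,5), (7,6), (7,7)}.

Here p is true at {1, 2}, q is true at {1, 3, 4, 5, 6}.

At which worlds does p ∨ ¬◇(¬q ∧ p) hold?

{1, 2, 6, 7}

1: p is T, ¬◇(¬q ∧ p) is F. ✓
2: p is T, ¬◇(¬q ∧ p) is F. ✓
3: p is F, ¬◇(¬q ∧ p) is F. ✗
4: p is F, ¬◇(¬q ∧ p) is F. ✗
5: p is F, ¬◇(¬q ∧ p) is F. ✗
6: p is F, ¬◇(¬q ∧ p) is T. ✓
7: p is F, ¬◇(¬q ∧ p) is T. ✓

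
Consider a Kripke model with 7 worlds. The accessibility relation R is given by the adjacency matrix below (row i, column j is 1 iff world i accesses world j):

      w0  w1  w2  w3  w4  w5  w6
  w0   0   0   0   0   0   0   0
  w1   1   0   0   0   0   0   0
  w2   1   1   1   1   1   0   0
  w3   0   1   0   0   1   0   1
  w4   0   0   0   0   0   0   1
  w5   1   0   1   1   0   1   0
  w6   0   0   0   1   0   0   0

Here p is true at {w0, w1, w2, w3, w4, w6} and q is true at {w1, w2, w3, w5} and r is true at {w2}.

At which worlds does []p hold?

w0: no successors, so []p holds vacuously. ✓
w1: successors {w0}; p there: w0:T. ✓
w2: successors {w0, w1, w2, w3, w4}; p there: w0:T, w1:T, w2:T, w3:T, w4:T. ✓
w3: successors {w1, w4, w6}; p there: w1:T, w4:T, w6:T. ✓
w4: successors {w6}; p there: w6:T. ✓
w5: successors {w0, w2, w3, w5}; p there: w0:T, w2:T, w3:T, w5:F. ✗
w6: successors {w3}; p there: w3:T. ✓

{w0, w1, w2, w3, w4, w6}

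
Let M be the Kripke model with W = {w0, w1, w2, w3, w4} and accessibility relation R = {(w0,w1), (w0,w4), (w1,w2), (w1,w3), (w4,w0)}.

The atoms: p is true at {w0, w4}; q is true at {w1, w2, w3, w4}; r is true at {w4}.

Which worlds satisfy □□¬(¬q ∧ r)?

{w0, w1, w2, w3, w4}

w0: successors {w1, w4}; □¬(¬q ∧ r) there: w1:T, w4:T. ✓
w1: successors {w2, w3}; □¬(¬q ∧ r) there: w2:T, w3:T. ✓
w2: no successors, so □□¬(¬q ∧ r) holds vacuously. ✓
w3: no successors, so □□¬(¬q ∧ r) holds vacuously. ✓
w4: successors {w0}; □¬(¬q ∧ r) there: w0:T. ✓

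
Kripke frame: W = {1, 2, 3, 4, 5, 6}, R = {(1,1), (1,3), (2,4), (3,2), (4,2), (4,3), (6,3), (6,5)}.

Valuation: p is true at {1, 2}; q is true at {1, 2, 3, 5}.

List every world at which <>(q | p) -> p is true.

{1, 2, 5}

1: <>(q | p) is T, p is T. ✓
2: <>(q | p) is F, p is T. ✓
3: <>(q | p) is T, p is F. ✗
4: <>(q | p) is T, p is F. ✗
5: <>(q | p) is F, p is F. ✓
6: <>(q | p) is T, p is F. ✗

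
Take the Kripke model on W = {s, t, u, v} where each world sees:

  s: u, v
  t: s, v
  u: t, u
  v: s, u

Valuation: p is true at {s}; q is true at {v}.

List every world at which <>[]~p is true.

s: successors {u, v}; []~p there: u:T, v:F. ✓
t: successors {s, v}; []~p there: s:T, v:F. ✓
u: successors {t, u}; []~p there: t:F, u:T. ✓
v: successors {s, u}; []~p there: s:T, u:T. ✓

{s, t, u, v}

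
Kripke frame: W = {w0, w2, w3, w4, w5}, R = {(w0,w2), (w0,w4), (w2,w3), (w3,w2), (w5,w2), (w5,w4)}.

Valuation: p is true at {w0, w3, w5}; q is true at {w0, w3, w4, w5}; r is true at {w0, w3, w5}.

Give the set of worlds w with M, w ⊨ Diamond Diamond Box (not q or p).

{w0, w2, w3, w5}

w0: successors {w2, w4}; Diamond Box (not q or p) there: w2:T, w4:F. ✓
w2: successors {w3}; Diamond Box (not q or p) there: w3:T. ✓
w3: successors {w2}; Diamond Box (not q or p) there: w2:T. ✓
w4: no successors, so Diamond Diamond Box (not q or p) fails. ✗
w5: successors {w2, w4}; Diamond Box (not q or p) there: w2:T, w4:F. ✓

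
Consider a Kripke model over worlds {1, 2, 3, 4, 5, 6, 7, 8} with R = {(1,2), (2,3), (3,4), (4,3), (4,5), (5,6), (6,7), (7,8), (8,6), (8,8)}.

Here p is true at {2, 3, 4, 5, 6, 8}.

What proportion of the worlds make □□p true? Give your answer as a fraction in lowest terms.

3/4

1: successors {2}; □p there: 2:T. ✓
2: successors {3}; □p there: 3:T. ✓
3: successors {4}; □p there: 4:T. ✓
4: successors {3, 5}; □p there: 3:T, 5:T. ✓
5: successors {6}; □p there: 6:F. ✗
6: successors {7}; □p there: 7:T. ✓
7: successors {8}; □p there: 8:T. ✓
8: successors {6, 8}; □p there: 6:F, 8:T. ✗
That's 6 of 8 worlds, so 6/8 = 3/4.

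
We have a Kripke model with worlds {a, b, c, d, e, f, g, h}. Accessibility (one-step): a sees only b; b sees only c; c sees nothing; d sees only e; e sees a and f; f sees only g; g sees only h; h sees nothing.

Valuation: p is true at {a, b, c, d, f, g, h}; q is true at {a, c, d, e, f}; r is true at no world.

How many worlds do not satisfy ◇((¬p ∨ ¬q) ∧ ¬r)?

a: successors {b}; (¬p ∨ ¬q) ∧ ¬r there: b:T. ✓
b: successors {c}; (¬p ∨ ¬q) ∧ ¬r there: c:F. ✗
c: no successors, so ◇((¬p ∨ ¬q) ∧ ¬r) fails. ✗
d: successors {e}; (¬p ∨ ¬q) ∧ ¬r there: e:T. ✓
e: successors {a, f}; (¬p ∨ ¬q) ∧ ¬r there: a:F, f:F. ✗
f: successors {g}; (¬p ∨ ¬q) ∧ ¬r there: g:T. ✓
g: successors {h}; (¬p ∨ ¬q) ∧ ¬r there: h:T. ✓
h: no successors, so ◇((¬p ∨ ¬q) ∧ ¬r) fails. ✗
Satisfying worlds: {a, d, f, g}.
So ◇((¬p ∨ ¬q) ∧ ¬r) fails at the other 4 worlds.

4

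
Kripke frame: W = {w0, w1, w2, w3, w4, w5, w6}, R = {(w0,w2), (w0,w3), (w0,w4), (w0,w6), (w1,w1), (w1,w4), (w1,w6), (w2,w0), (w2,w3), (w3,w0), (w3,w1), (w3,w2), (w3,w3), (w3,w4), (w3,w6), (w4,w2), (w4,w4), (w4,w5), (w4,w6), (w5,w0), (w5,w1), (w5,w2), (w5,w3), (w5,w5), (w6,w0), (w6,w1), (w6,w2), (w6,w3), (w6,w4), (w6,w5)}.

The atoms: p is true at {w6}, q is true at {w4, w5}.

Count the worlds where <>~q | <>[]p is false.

0

w0: <>~q is T, <>[]p is F. ✓
w1: <>~q is T, <>[]p is F. ✓
w2: <>~q is T, <>[]p is F. ✓
w3: <>~q is T, <>[]p is F. ✓
w4: <>~q is T, <>[]p is F. ✓
w5: <>~q is T, <>[]p is F. ✓
w6: <>~q is T, <>[]p is F. ✓
Satisfying worlds: {w0, w1, w2, w3, w4, w5, w6}.
So <>~q | <>[]p fails at the other 0 worlds.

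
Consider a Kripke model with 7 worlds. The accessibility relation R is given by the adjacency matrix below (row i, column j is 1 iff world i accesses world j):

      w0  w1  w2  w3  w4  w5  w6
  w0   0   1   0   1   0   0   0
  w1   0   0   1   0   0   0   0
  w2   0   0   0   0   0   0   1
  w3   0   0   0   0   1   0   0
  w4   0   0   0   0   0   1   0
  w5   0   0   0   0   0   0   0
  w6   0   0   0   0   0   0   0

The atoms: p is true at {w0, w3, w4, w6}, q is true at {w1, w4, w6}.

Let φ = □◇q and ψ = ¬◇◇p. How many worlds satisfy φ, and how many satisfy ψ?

3 and 5

For □◇q:
w0: successors {w1, w3}; ◇q there: w1:F, w3:T. ✗
w1: successors {w2}; ◇q there: w2:T. ✓
w2: successors {w6}; ◇q there: w6:F. ✗
w3: successors {w4}; ◇q there: w4:F. ✗
w4: successors {w5}; ◇q there: w5:F. ✗
w5: no successors, so □◇q holds vacuously. ✓
w6: no successors, so □◇q holds vacuously. ✓
— 3 worlds.
For ¬◇◇p:
w0: ◇◇p is T. ✗
w1: ◇◇p is T. ✗
w2: ◇◇p is F. ✓
w3: ◇◇p is F. ✓
w4: ◇◇p is F. ✓
w5: ◇◇p is F. ✓
w6: ◇◇p is F. ✓
— 5 worlds.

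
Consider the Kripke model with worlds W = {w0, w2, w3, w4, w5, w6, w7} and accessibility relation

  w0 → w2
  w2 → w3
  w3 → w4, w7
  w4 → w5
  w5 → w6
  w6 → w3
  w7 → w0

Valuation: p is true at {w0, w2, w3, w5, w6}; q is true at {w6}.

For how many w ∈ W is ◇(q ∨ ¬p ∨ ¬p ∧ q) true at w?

2

w0: successors {w2}; q ∨ ¬p ∨ ¬p ∧ q there: w2:F. ✗
w2: successors {w3}; q ∨ ¬p ∨ ¬p ∧ q there: w3:F. ✗
w3: successors {w4, w7}; q ∨ ¬p ∨ ¬p ∧ q there: w4:T, w7:T. ✓
w4: successors {w5}; q ∨ ¬p ∨ ¬p ∧ q there: w5:F. ✗
w5: successors {w6}; q ∨ ¬p ∨ ¬p ∧ q there: w6:T. ✓
w6: successors {w3}; q ∨ ¬p ∨ ¬p ∧ q there: w3:F. ✗
w7: successors {w0}; q ∨ ¬p ∨ ¬p ∧ q there: w0:F. ✗
Satisfying worlds: {w3, w5}.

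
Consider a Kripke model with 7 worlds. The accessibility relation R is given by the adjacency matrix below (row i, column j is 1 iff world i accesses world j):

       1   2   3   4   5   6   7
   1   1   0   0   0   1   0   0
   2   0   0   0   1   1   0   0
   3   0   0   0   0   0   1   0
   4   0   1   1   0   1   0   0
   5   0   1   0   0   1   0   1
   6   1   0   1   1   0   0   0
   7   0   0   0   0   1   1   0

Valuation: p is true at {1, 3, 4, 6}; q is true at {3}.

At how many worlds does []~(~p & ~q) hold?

1: successors {1, 5}; ~(~p & ~q) there: 1:T, 5:F. ✗
2: successors {4, 5}; ~(~p & ~q) there: 4:T, 5:F. ✗
3: successors {6}; ~(~p & ~q) there: 6:T. ✓
4: successors {2, 3, 5}; ~(~p & ~q) there: 2:F, 3:T, 5:F. ✗
5: successors {2, 5, 7}; ~(~p & ~q) there: 2:F, 5:F, 7:F. ✗
6: successors {1, 3, 4}; ~(~p & ~q) there: 1:T, 3:T, 4:T. ✓
7: successors {5, 6}; ~(~p & ~q) there: 5:F, 6:T. ✗
Satisfying worlds: {3, 6}.

2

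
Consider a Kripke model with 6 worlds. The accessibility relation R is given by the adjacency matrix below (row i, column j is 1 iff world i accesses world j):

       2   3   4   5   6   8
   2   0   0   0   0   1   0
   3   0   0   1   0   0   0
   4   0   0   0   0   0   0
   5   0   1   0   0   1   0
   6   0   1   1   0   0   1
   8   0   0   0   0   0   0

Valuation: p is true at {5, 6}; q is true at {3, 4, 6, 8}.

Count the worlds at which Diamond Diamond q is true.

3

2: successors {6}; Diamond q there: 6:T. ✓
3: successors {4}; Diamond q there: 4:F. ✗
4: no successors, so Diamond Diamond q fails. ✗
5: successors {3, 6}; Diamond q there: 3:T, 6:T. ✓
6: successors {3, 4, 8}; Diamond q there: 3:T, 4:F, 8:F. ✓
8: no successors, so Diamond Diamond q fails. ✗
Satisfying worlds: {2, 5, 6}.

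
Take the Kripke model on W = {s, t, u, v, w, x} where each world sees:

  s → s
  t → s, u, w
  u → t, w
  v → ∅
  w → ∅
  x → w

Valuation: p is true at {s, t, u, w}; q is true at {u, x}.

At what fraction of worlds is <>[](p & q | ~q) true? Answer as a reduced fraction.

s: successors {s}; [](p & q | ~q) there: s:T. ✓
t: successors {s, u, w}; [](p & q | ~q) there: s:T, u:T, w:T. ✓
u: successors {t, w}; [](p & q | ~q) there: t:T, w:T. ✓
v: no successors, so <>[](p & q | ~q) fails. ✗
w: no successors, so <>[](p & q | ~q) fails. ✗
x: successors {w}; [](p & q | ~q) there: w:T. ✓
That's 4 of 6 worlds, so 4/6 = 2/3.

2/3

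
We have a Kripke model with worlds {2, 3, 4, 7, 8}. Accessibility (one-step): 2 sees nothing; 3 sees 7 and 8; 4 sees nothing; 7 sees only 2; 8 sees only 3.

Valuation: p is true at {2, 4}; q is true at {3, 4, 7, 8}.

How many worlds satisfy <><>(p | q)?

2: no successors, so <><>(p | q) fails. ✗
3: successors {7, 8}; <>(p | q) there: 7:T, 8:T. ✓
4: no successors, so <><>(p | q) fails. ✗
7: successors {2}; <>(p | q) there: 2:F. ✗
8: successors {3}; <>(p | q) there: 3:T. ✓
Satisfying worlds: {3, 8}.

2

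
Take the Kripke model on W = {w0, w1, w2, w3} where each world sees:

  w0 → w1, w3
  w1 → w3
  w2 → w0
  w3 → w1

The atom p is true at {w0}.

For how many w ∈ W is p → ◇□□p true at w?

3

w0: p is T, ◇□□p is F. ✗
w1: p is F, ◇□□p is F. ✓
w2: p is F, ◇□□p is F. ✓
w3: p is F, ◇□□p is F. ✓
Satisfying worlds: {w1, w2, w3}.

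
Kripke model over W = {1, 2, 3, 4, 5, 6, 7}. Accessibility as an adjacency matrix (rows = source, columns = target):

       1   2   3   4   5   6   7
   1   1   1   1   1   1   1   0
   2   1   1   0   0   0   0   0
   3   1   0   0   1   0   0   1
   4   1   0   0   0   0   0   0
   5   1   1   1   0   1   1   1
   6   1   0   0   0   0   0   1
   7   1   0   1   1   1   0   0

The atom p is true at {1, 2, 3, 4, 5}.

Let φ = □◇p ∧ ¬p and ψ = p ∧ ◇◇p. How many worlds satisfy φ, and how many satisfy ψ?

2 and 5

For □◇p ∧ ¬p:
1: □◇p is T, ¬p is F. ✗
2: □◇p is T, ¬p is F. ✗
3: □◇p is T, ¬p is F. ✗
4: □◇p is T, ¬p is F. ✗
5: □◇p is T, ¬p is F. ✗
6: □◇p is T, ¬p is T. ✓
7: □◇p is T, ¬p is T. ✓
— 2 worlds.
For p ∧ ◇◇p:
1: p is T, ◇◇p is T. ✓
2: p is T, ◇◇p is T. ✓
3: p is T, ◇◇p is T. ✓
4: p is T, ◇◇p is T. ✓
5: p is T, ◇◇p is T. ✓
6: p is F, ◇◇p is T. ✗
7: p is F, ◇◇p is T. ✗
— 5 worlds.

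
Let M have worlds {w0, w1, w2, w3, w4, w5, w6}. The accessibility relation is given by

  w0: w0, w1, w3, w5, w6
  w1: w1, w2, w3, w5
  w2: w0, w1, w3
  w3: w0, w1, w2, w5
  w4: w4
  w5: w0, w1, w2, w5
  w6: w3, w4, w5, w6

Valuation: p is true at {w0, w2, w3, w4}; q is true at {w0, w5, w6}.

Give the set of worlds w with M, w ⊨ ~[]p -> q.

w0: ~[]p is T, q is T. ✓
w1: ~[]p is T, q is F. ✗
w2: ~[]p is T, q is F. ✗
w3: ~[]p is T, q is F. ✗
w4: ~[]p is F, q is F. ✓
w5: ~[]p is T, q is T. ✓
w6: ~[]p is T, q is T. ✓

{w0, w4, w5, w6}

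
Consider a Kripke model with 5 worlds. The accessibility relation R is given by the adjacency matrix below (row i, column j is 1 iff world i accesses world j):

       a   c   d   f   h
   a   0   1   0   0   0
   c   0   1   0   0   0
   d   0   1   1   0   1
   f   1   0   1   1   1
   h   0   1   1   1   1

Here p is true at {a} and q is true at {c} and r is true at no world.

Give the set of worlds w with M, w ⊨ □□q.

{a, c}

a: successors {c}; □q there: c:T. ✓
c: successors {c}; □q there: c:T. ✓
d: successors {c, d, h}; □q there: c:T, d:F, h:F. ✗
f: successors {a, d, f, h}; □q there: a:T, d:F, f:F, h:F. ✗
h: successors {c, d, f, h}; □q there: c:T, d:F, f:F, h:F. ✗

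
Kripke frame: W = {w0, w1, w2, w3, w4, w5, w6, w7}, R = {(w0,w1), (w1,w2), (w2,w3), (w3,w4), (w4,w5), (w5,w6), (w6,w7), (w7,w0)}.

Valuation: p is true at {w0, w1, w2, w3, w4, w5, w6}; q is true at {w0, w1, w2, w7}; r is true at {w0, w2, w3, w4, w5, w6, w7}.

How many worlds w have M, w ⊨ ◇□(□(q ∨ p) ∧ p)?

7

w0: successors {w1}; □(□(q ∨ p) ∧ p) there: w1:T. ✓
w1: successors {w2}; □(□(q ∨ p) ∧ p) there: w2:T. ✓
w2: successors {w3}; □(□(q ∨ p) ∧ p) there: w3:T. ✓
w3: successors {w4}; □(□(q ∨ p) ∧ p) there: w4:T. ✓
w4: successors {w5}; □(□(q ∨ p) ∧ p) there: w5:T. ✓
w5: successors {w6}; □(□(q ∨ p) ∧ p) there: w6:F. ✗
w6: successors {w7}; □(□(q ∨ p) ∧ p) there: w7:T. ✓
w7: successors {w0}; □(□(q ∨ p) ∧ p) there: w0:T. ✓
Satisfying worlds: {w0, w1, w2, w3, w4, w6, w7}.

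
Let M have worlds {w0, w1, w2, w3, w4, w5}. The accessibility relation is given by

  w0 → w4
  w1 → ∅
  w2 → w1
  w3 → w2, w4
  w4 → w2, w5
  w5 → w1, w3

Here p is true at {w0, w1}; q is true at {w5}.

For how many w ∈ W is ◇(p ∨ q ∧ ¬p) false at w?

3

w0: successors {w4}; p ∨ q ∧ ¬p there: w4:F. ✗
w1: no successors, so ◇(p ∨ q ∧ ¬p) fails. ✗
w2: successors {w1}; p ∨ q ∧ ¬p there: w1:T. ✓
w3: successors {w2, w4}; p ∨ q ∧ ¬p there: w2:F, w4:F. ✗
w4: successors {w2, w5}; p ∨ q ∧ ¬p there: w2:F, w5:T. ✓
w5: successors {w1, w3}; p ∨ q ∧ ¬p there: w1:T, w3:F. ✓
Satisfying worlds: {w2, w4, w5}.
So ◇(p ∨ q ∧ ¬p) fails at the other 3 worlds.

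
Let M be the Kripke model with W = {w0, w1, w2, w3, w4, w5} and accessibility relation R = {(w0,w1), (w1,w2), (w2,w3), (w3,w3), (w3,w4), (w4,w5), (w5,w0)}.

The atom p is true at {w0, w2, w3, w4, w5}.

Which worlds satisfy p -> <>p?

{w1, w2, w3, w4, w5}

w0: p is T, <>p is F. ✗
w1: p is F, <>p is T. ✓
w2: p is T, <>p is T. ✓
w3: p is T, <>p is T. ✓
w4: p is T, <>p is T. ✓
w5: p is T, <>p is T. ✓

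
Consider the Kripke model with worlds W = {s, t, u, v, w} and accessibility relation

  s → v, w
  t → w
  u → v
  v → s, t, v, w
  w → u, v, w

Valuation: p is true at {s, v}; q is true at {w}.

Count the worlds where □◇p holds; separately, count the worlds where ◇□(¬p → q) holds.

4 and 2

For □◇p:
s: successors {v, w}; ◇p there: v:T, w:T. ✓
t: successors {w}; ◇p there: w:T. ✓
u: successors {v}; ◇p there: v:T. ✓
v: successors {s, t, v, w}; ◇p there: s:T, t:F, v:T, w:T. ✗
w: successors {u, v, w}; ◇p there: u:T, v:T, w:T. ✓
— 4 worlds.
For ◇□(¬p → q):
s: successors {v, w}; □(¬p → q) there: v:F, w:F. ✗
t: successors {w}; □(¬p → q) there: w:F. ✗
u: successors {v}; □(¬p → q) there: v:F. ✗
v: successors {s, t, v, w}; □(¬p → q) there: s:T, t:T, v:F, w:F. ✓
w: successors {u, v, w}; □(¬p → q) there: u:T, v:F, w:F. ✓
— 2 worlds.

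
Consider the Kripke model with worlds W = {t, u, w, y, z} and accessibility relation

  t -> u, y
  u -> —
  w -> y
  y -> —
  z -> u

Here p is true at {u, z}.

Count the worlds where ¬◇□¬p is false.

t: ◇□¬p is T. ✗
u: ◇□¬p is F. ✓
w: ◇□¬p is T. ✗
y: ◇□¬p is F. ✓
z: ◇□¬p is T. ✗
Satisfying worlds: {u, y}.
So ¬◇□¬p fails at the other 3 worlds.

3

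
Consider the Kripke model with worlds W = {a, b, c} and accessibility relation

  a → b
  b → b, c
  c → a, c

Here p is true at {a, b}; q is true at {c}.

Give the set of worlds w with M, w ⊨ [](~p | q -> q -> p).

{a}

a: successors {b}; ~p | q -> q -> p there: b:T. ✓
b: successors {b, c}; ~p | q -> q -> p there: b:T, c:F. ✗
c: successors {a, c}; ~p | q -> q -> p there: a:T, c:F. ✗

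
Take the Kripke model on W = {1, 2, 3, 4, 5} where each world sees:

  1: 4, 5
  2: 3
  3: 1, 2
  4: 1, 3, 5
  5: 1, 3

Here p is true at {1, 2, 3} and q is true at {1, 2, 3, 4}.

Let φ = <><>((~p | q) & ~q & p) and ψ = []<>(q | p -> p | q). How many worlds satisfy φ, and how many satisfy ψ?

For <><>((~p | q) & ~q & p):
1: successors {4, 5}; <>((~p | q) & ~q & p) there: 4:F, 5:F. ✗
2: successors {3}; <>((~p | q) & ~q & p) there: 3:F. ✗
3: successors {1, 2}; <>((~p | q) & ~q & p) there: 1:F, 2:F. ✗
4: successors {1, 3, 5}; <>((~p | q) & ~q & p) there: 1:F, 3:F, 5:F. ✗
5: successors {1, 3}; <>((~p | q) & ~q & p) there: 1:F, 3:F. ✗
— 0 worlds.
For []<>(q | p -> p | q):
1: successors {4, 5}; <>(q | p -> p | q) there: 4:T, 5:T. ✓
2: successors {3}; <>(q | p -> p | q) there: 3:T. ✓
3: successors {1, 2}; <>(q | p -> p | q) there: 1:T, 2:T. ✓
4: successors {1, 3, 5}; <>(q | p -> p | q) there: 1:T, 3:T, 5:T. ✓
5: successors {1, 3}; <>(q | p -> p | q) there: 1:T, 3:T. ✓
— 5 worlds.

0 and 5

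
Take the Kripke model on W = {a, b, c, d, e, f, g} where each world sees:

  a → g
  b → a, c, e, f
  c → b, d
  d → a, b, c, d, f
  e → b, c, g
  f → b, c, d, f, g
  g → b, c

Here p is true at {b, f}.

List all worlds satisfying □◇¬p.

a: successors {g}; ◇¬p there: g:T. ✓
b: successors {a, c, e, f}; ◇¬p there: a:T, c:T, e:T, f:T. ✓
c: successors {b, d}; ◇¬p there: b:T, d:T. ✓
d: successors {a, b, c, d, f}; ◇¬p there: a:T, b:T, c:T, d:T, f:T. ✓
e: successors {b, c, g}; ◇¬p there: b:T, c:T, g:T. ✓
f: successors {b, c, d, f, g}; ◇¬p there: b:T, c:T, d:T, f:T, g:T. ✓
g: successors {b, c}; ◇¬p there: b:T, c:T. ✓

{a, b, c, d, e, f, g}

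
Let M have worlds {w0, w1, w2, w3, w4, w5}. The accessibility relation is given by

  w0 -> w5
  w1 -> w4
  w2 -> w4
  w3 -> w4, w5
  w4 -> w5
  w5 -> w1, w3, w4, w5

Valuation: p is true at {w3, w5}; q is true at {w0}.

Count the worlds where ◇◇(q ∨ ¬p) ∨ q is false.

2

w0: ◇◇(q ∨ ¬p) is T, q is T. ✓
w1: ◇◇(q ∨ ¬p) is F, q is F. ✗
w2: ◇◇(q ∨ ¬p) is F, q is F. ✗
w3: ◇◇(q ∨ ¬p) is T, q is F. ✓
w4: ◇◇(q ∨ ¬p) is T, q is F. ✓
w5: ◇◇(q ∨ ¬p) is T, q is F. ✓
Satisfying worlds: {w0, w3, w4, w5}.
So ◇◇(q ∨ ¬p) ∨ q fails at the other 2 worlds.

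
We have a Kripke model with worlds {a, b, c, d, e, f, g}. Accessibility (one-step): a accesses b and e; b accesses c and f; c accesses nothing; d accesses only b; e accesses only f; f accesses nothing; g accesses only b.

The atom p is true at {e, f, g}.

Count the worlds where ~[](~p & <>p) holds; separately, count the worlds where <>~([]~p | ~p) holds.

3 and 1

For ~[](~p & <>p):
a: [](~p & <>p) is F. ✓
b: [](~p & <>p) is F. ✓
c: [](~p & <>p) is T. ✗
d: [](~p & <>p) is T. ✗
e: [](~p & <>p) is F. ✓
f: [](~p & <>p) is T. ✗
g: [](~p & <>p) is T. ✗
— 3 worlds.
For <>~([]~p | ~p):
a: successors {b, e}; ~([]~p | ~p) there: b:F, e:T. ✓
b: successors {c, f}; ~([]~p | ~p) there: c:F, f:F. ✗
c: no successors, so <>~([]~p | ~p) fails. ✗
d: successors {b}; ~([]~p | ~p) there: b:F. ✗
e: successors {f}; ~([]~p | ~p) there: f:F. ✗
f: no successors, so <>~([]~p | ~p) fails. ✗
g: successors {b}; ~([]~p | ~p) there: b:F. ✗
— 1 world.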